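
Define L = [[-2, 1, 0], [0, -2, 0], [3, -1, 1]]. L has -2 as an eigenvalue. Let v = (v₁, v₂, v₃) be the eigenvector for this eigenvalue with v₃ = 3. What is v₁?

-3

L + 2I = [[0, 1, 0], [0, 0, 0], [3, -1, 3]].
Solving (L + 2I)v = 0 gives the eigenspace spanned by (-3, 0, 3).
With v₃ = 3, v = (-3, 0, 3), so v₁ = -3.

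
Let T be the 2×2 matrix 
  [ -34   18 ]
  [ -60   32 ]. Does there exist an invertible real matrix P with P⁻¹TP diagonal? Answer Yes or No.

Characteristic polynomial: p(μ) = μ^2 + 2μ - 8 = (μ - 2)(μ + 4).
All 2 eigenvalues are distinct, so T is diagonalizable.

Yes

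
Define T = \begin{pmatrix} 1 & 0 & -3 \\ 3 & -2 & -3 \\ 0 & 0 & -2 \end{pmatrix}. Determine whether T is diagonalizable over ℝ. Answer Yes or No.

Characteristic polynomial: p(λ) = λ^3 + 3λ^2 - 4 = (λ - 1)(λ + 2)^2.
λ = -2 has algebraic multiplicity 2; rank(T + 2I) = 1, so geometric multiplicity = 2.
Every eigenvalue has geometric = algebraic multiplicity, so T is diagonalizable.

Yes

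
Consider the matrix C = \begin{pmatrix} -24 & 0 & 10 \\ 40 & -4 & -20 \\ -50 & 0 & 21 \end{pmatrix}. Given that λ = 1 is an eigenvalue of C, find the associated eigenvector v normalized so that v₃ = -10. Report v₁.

C − 1I = [[-25, 0, 10], [40, -5, -20], [-50, 0, 20]].
Solving (C − 1I)v = 0 gives the eigenspace spanned by (-4, 8, -10).
With v₃ = -10, v = (-4, 8, -10), so v₁ = -4.

-4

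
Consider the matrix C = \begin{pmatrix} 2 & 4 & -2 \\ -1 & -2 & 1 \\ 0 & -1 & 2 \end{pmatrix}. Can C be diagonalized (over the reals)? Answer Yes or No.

Characteristic polynomial: p(λ) = λ^3 - 2λ^2 + λ = λ(λ - 1)^2.
λ = 1 has algebraic multiplicity 2; rank(C − 1I) = 2, so geometric multiplicity = 1.
Geometric multiplicity < algebraic multiplicity, so C is not diagonalizable.

No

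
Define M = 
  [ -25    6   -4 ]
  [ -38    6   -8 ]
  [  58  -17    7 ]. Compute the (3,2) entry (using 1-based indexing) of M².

Characteristic polynomial: r^3 + 12r^2 + 41r + 30 = (r + 1)(r + 5)(r + 6), so the eigenvalues are -6, -5, -1.
r=-5: eigenvector (1, 2, -2).
r=-6: eigenvector (-2, -3, 5).
r=-1: eigenvector (-1, -2, 3).
P = [[1, -2, -1], [2, -3, -2], [-2, 5, 3]], D = diag(-5, -6, -1), P⁻¹ = [[1, 1, 1], [-2, 1, 0], [4, -1, 1]].
M² = P·diag(25, 36, 1)·P⁻¹ = [[165, -46, 24], [258, -56, 48], [-398, 127, -47]].
The requested entry is 127.

127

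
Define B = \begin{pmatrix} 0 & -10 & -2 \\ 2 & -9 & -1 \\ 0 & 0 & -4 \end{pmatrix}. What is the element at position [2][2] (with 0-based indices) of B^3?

Characteristic polynomial: s^3 + 13s^2 + 56s + 80 = (s + 4)^2(s + 5), so the eigenvalues are -5, -4, -4.
s=-4: eigenvector (5, 2, 0).
s=-5: eigenvector (2, 1, 0).
s=-4: eigenvector (-2, -1, 1).
P = [[5, 2, -2], [2, 1, -1], [0, 0, 1]], D = diag(-4, -5, -4), P⁻¹ = [[1, -2, 0], [-2, 5, 1], [0, 0, 1]].
B³ = P·diag(-64, -125, -64)·P⁻¹ = [[180, -610, -122], [122, -369, -61], [0, 0, -64]].
The requested entry is -64.

-64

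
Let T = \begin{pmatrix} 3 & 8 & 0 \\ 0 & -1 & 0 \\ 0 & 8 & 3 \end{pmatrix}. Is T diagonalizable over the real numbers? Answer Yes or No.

Characteristic polynomial: p(r) = r^3 - 5r^2 + 3r + 9 = (r - 3)^2(r + 1).
r = 3 has algebraic multiplicity 2; rank(T − 3I) = 1, so geometric multiplicity = 2.
Every eigenvalue has geometric = algebraic multiplicity, so T is diagonalizable.

Yes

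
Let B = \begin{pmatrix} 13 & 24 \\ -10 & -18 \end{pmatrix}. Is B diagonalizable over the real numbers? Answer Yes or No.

Characteristic polynomial: p(r) = r^2 + 5r + 6 = (r + 2)(r + 3).
All 2 eigenvalues are distinct, so B is diagonalizable.

Yes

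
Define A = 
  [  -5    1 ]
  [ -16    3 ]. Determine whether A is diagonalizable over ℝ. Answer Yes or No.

No

Characteristic polynomial: p(r) = r^2 + 2r + 1 = (r + 1)^2.
r = -1 has algebraic multiplicity 2; rank(A + 1I) = 1, so geometric multiplicity = 1.
Geometric multiplicity < algebraic multiplicity, so A is not diagonalizable.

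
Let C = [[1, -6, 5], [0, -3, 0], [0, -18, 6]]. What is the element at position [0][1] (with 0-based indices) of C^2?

Characteristic polynomial: λ^3 - 4λ^2 - 15λ + 18 = (λ - 6)(λ - 1)(λ + 3), so the eigenvalues are -3, 1, 6.
λ=1: eigenvector (1, 0, 0).
λ=-3: eigenvector (-1, 1, 2).
λ=6: eigenvector (1, 0, 1).
P = [[1, -1, 1], [0, 1, 0], [0, 2, 1]], D = diag(1, -3, 6), P⁻¹ = [[1, 3, -1], [0, 1, 0], [0, -2, 1]].
C² = P·diag(1, 9, 36)·P⁻¹ = [[1, -78, 35], [0, 9, 0], [0, -54, 36]].
The requested entry is -78.

-78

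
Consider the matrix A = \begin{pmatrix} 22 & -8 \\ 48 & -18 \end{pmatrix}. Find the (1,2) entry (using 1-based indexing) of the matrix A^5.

Characteristic polynomial: μ^2 - 4μ - 12 = (μ - 6)(μ + 2), so the eigenvalues are -2, 6.
μ=-2: eigenvector (1, 3).
μ=6: eigenvector (-1, -2).
P = [[1, -1], [3, -2]], D = diag(-2, 6), P⁻¹ = [[-2, 1], [-3, 1]].
A⁵ = P·diag(-32, 7776)·P⁻¹ = [[23392, -7808], [46848, -15648]].
The requested entry is -7808.

-7808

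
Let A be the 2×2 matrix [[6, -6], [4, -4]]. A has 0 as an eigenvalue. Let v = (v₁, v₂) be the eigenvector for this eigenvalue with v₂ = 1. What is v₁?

A = [[6, -6], [4, -4]].
Solving (A)v = 0 gives the eigenspace spanned by (1, 1).
With v₂ = 1, v = (1, 1), so v₁ = 1.

1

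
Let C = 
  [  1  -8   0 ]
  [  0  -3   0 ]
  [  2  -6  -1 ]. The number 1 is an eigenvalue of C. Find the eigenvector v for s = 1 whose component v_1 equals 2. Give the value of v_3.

2

C − 1I = [[0, -8, 0], [0, -4, 0], [2, -6, -2]].
Solving (C − 1I)v = 0 gives the eigenspace spanned by (2, 0, 2).
With v_1 = 2, v = (2, 0, 2), so v_3 = 2.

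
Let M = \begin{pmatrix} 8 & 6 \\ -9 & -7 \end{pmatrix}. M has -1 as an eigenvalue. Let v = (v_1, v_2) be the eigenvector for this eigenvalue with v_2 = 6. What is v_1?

M + 1I = [[9, 6], [-9, -6]].
Solving (M + 1I)v = 0 gives the eigenspace spanned by (-4, 6).
With v_2 = 6, v = (-4, 6), so v_1 = -4.

-4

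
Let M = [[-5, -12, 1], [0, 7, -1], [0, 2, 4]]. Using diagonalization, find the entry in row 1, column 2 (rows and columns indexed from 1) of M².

Characteristic polynomial: s^3 - 6s^2 - 25s + 150 = (s - 6)(s - 5)(s + 5), so the eigenvalues are -5, 5, 6.
s=-5: eigenvector (1, 0, 0).
s=6: eigenvector (-1, 1, 1).
s=5: eigenvector (-1, 1, 2).
P = [[1, -1, -1], [0, 1, 1], [0, 1, 2]], D = diag(-5, 6, 5), P⁻¹ = [[1, 1, 0], [0, 2, -1], [0, -1, 1]].
M² = P·diag(25, 36, 25)·P⁻¹ = [[25, -22, 11], [0, 47, -11], [0, 22, 14]].
The requested entry is -22.

-22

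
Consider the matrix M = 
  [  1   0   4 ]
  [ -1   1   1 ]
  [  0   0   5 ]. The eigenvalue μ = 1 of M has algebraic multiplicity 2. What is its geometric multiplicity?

M − 1I = [[0, 0, 4], [-1, 0, 1], [0, 0, 4]].
This matrix has rank 2, so its null space has dimension 3 − 2 = 1.

1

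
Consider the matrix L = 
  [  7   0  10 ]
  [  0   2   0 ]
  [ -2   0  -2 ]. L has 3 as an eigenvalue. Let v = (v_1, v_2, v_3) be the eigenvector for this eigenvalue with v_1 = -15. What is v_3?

6

L − 3I = [[4, 0, 10], [0, -1, 0], [-2, 0, -5]].
Solving (L − 3I)v = 0 gives the eigenspace spanned by (-15, 0, 6).
With v_1 = -15, v = (-15, 0, 6), so v_3 = 6.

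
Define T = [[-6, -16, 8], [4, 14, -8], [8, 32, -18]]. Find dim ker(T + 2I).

T + 2I = [[-4, -16, 8], [4, 16, -8], [8, 32, -16]].
This matrix has rank 1, so its null space has dimension 3 − 1 = 2.

2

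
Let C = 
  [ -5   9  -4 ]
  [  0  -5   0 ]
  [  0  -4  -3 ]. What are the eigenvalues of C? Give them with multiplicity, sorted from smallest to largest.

-5, -5, -3

Characteristic polynomial: p(t) = t^3 + 13t^2 + 55t + 75 = (t + 3)(t + 5)^2.
Roots (with multiplicity): -5, -5, -3.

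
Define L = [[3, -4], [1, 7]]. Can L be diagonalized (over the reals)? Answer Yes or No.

Characteristic polynomial: p(r) = r^2 - 10r + 25 = (r - 5)^2.
r = 5 has algebraic multiplicity 2; rank(L − 5I) = 1, so geometric multiplicity = 1.
Geometric multiplicity < algebraic multiplicity, so L is not diagonalizable.

No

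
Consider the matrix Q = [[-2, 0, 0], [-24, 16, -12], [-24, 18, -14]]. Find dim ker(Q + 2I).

Q + 2I = [[0, 0, 0], [-24, 18, -12], [-24, 18, -12]].
This matrix has rank 1, so its null space has dimension 3 − 1 = 2.

2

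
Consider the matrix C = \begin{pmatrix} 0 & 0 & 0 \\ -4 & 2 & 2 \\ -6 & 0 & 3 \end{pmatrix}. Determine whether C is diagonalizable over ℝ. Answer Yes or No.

Characteristic polynomial: p(μ) = μ^3 - 5μ^2 + 6μ = μ(μ - 3)(μ - 2).
All 3 eigenvalues are distinct, so C is diagonalizable.

Yes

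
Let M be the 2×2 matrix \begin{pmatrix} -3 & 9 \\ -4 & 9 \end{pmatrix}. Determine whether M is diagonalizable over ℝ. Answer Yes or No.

No

Characteristic polynomial: p(s) = s^2 - 6s + 9 = (s - 3)^2.
s = 3 has algebraic multiplicity 2; rank(M − 3I) = 1, so geometric multiplicity = 1.
Geometric multiplicity < algebraic multiplicity, so M is not diagonalizable.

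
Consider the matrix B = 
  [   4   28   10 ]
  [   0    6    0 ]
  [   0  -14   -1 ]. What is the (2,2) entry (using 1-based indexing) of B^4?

Characteristic polynomial: s^3 - 9s^2 + 14s + 24 = (s - 6)(s - 4)(s + 1), so the eigenvalues are -1, 4, 6.
s=4: eigenvector (1, 0, 0).
s=6: eigenvector (4, 1, -2).
s=-1: eigenvector (-2, 0, 1).
P = [[1, 4, -2], [0, 1, 0], [0, -2, 1]], D = diag(4, 6, -1), P⁻¹ = [[1, 0, 2], [0, 1, 0], [0, 2, 1]].
B⁴ = P·diag(256, 1296, 1)·P⁻¹ = [[256, 5180, 510], [0, 1296, 0], [0, -2590, 1]].
The requested entry is 1296.

1296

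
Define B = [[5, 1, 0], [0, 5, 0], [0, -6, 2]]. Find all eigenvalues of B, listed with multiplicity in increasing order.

2, 5, 5

Characteristic polynomial: p(t) = t^3 - 12t^2 + 45t - 50 = (t - 5)^2(t - 2).
Roots (with multiplicity): 2, 5, 5.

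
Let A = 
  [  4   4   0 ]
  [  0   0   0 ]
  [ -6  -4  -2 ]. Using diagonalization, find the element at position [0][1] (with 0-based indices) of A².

Characteristic polynomial: t^3 - 2t^2 - 8t = t(t - 4)(t + 2), so the eigenvalues are -2, 0, 4.
t=4: eigenvector (1, 0, -1).
t=0: eigenvector (-1, 1, 1).
t=-2: eigenvector (0, 0, 1).
P = [[1, -1, 0], [0, 1, 0], [-1, 1, 1]], D = diag(4, 0, -2), P⁻¹ = [[1, 1, 0], [0, 1, 0], [1, 0, 1]].
A² = P·diag(16, 0, 4)·P⁻¹ = [[16, 16, 0], [0, 0, 0], [-12, -16, 4]].
The requested entry is 16.

16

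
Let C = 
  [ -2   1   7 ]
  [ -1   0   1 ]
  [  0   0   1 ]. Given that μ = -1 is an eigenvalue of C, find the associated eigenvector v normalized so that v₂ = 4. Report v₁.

4

C + 1I = [[-1, 1, 7], [-1, 1, 1], [0, 0, 2]].
Solving (C + 1I)v = 0 gives the eigenspace spanned by (4, 4, 0).
With v₂ = 4, v = (4, 4, 0), so v₁ = 4.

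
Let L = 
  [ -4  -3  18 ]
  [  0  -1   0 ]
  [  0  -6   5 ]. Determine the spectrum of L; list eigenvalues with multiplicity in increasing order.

-4, -1, 5

Characteristic polynomial: p(μ) = μ^3 - 21μ - 20 = (μ - 5)(μ + 1)(μ + 4).
Roots (with multiplicity): -4, -1, 5.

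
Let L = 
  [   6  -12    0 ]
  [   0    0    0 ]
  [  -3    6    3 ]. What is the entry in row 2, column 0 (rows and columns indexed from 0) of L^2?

Characteristic polynomial: r^3 - 9r^2 + 18r = r(r - 6)(r - 3), so the eigenvalues are 0, 3, 6.
r=6: eigenvector (1, 0, -1).
r=0: eigenvector (2, 1, 0).
r=3: eigenvector (0, 0, 1).
P = [[1, 2, 0], [0, 1, 0], [-1, 0, 1]], D = diag(6, 0, 3), P⁻¹ = [[1, -2, 0], [0, 1, 0], [1, -2, 1]].
L² = P·diag(36, 0, 9)·P⁻¹ = [[36, -72, 0], [0, 0, 0], [-27, 54, 9]].
The requested entry is -27.

-27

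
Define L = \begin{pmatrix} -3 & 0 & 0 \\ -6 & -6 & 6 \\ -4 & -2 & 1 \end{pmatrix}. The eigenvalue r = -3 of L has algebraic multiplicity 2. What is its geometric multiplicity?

L + 3I = [[0, 0, 0], [-6, -3, 6], [-4, -2, 4]].
This matrix has rank 1, so its null space has dimension 3 − 1 = 2.

2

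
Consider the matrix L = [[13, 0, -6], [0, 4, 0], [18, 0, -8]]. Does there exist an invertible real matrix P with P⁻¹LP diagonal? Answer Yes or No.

Yes

Characteristic polynomial: p(s) = s^3 - 9s^2 + 24s - 16 = (s - 4)^2(s - 1).
s = 4 has algebraic multiplicity 2; rank(L − 4I) = 1, so geometric multiplicity = 2.
Every eigenvalue has geometric = algebraic multiplicity, so L is diagonalizable.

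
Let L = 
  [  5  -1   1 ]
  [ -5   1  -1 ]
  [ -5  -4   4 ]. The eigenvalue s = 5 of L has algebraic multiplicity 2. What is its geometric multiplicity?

1

L − 5I = [[0, -1, 1], [-5, -4, -1], [-5, -4, -1]].
This matrix has rank 2, so its null space has dimension 3 − 2 = 1.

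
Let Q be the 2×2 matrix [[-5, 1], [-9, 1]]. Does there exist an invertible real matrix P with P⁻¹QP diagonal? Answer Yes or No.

No

Characteristic polynomial: p(λ) = λ^2 + 4λ + 4 = (λ + 2)^2.
λ = -2 has algebraic multiplicity 2; rank(Q + 2I) = 1, so geometric multiplicity = 1.
Geometric multiplicity < algebraic multiplicity, so Q is not diagonalizable.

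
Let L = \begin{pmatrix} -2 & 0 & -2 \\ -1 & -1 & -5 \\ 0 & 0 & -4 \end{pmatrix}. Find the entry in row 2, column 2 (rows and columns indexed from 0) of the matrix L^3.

-64

Characteristic polynomial: μ^3 + 7μ^2 + 14μ + 8 = (μ + 1)(μ + 2)(μ + 4), so the eigenvalues are -4, -2, -1.
μ=-2: eigenvector (1, 1, 0).
μ=-1: eigenvector (0, 1, 0).
μ=-4: eigenvector (1, 2, 1).
P = [[1, 0, 1], [1, 1, 2], [0, 0, 1]], D = diag(-2, -1, -4), P⁻¹ = [[1, 0, -1], [-1, 1, -1], [0, 0, 1]].
L³ = P·diag(-8, -1, -64)·P⁻¹ = [[-8, 0, -56], [-7, -1, -119], [0, 0, -64]].
The requested entry is -64.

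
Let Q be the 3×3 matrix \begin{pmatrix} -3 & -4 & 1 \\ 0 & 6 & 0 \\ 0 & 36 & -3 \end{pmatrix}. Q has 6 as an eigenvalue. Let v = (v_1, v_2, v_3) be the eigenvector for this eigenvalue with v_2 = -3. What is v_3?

Q − 6I = [[-9, -4, 1], [0, 0, 0], [0, 36, -9]].
Solving (Q − 6I)v = 0 gives the eigenspace spanned by (0, -3, -12).
With v_2 = -3, v = (0, -3, -12), so v_3 = -12.

-12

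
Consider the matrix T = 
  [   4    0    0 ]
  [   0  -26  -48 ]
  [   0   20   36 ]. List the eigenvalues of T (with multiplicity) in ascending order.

Characteristic polynomial: p(s) = s^3 - 14s^2 + 64s - 96 = (s - 6)(s - 4)^2.
Roots (with multiplicity): 4, 4, 6.

4, 4, 6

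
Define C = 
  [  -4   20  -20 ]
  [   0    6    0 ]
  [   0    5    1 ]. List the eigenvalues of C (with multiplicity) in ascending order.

-4, 1, 6

Characteristic polynomial: p(s) = s^3 - 3s^2 - 22s + 24 = (s - 6)(s - 1)(s + 4).
Roots (with multiplicity): -4, 1, 6.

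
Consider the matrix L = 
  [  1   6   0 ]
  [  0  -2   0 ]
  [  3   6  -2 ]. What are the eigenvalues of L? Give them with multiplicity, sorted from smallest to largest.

Characteristic polynomial: p(μ) = μ^3 + 3μ^2 - 4 = (μ - 1)(μ + 2)^2.
Roots (with multiplicity): -2, -2, 1.

-2, -2, 1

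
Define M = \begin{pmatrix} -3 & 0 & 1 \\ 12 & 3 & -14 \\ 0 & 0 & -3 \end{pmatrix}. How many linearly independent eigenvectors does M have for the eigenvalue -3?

M + 3I = [[0, 0, 1], [12, 6, -14], [0, 0, 0]].
This matrix has rank 2, so its null space has dimension 3 − 2 = 1.

1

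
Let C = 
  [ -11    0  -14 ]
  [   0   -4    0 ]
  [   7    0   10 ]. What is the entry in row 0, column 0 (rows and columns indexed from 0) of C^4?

Characteristic polynomial: s^3 + 5s^2 - 8s - 48 = (s - 3)(s + 4)^2, so the eigenvalues are -4, -4, 3.
s=-4: eigenvector (4, 1, -2).
s=3: eigenvector (1, 0, -1).
s=-4: eigenvector (-2, -1, 1).
P = [[4, 1, -2], [1, 0, -1], [-2, -1, 1]], D = diag(-4, 3, -4), P⁻¹ = [[1, -1, 1], [-1, 0, -2], [1, -2, 1]].
C⁴ = P·diag(256, 81, 256)·P⁻¹ = [[431, 0, 350], [0, 256, 0], [-175, 0, -94]].
The requested entry is 431.

431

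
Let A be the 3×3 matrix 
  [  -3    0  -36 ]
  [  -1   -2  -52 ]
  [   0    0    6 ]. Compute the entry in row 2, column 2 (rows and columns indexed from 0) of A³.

Characteristic polynomial: t^3 - t^2 - 24t - 36 = (t - 6)(t + 2)(t + 3), so the eigenvalues are -3, -2, 6.
t=-3: eigenvector (1, 1, 0).
t=-2: eigenvector (0, 1, 0).
t=6: eigenvector (-4, -6, 1).
P = [[1, 0, -4], [1, 1, -6], [0, 0, 1]], D = diag(-3, -2, 6), P⁻¹ = [[1, 0, 4], [-1, 1, 2], [0, 0, 1]].
A³ = P·diag(-27, -8, 216)·P⁻¹ = [[-27, 0, -972], [-19, -8, -1420], [0, 0, 216]].
The requested entry is 216.

216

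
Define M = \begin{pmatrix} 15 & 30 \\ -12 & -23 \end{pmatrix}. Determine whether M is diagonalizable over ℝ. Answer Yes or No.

Characteristic polynomial: p(r) = r^2 + 8r + 15 = (r + 3)(r + 5).
All 2 eigenvalues are distinct, so M is diagonalizable.

Yes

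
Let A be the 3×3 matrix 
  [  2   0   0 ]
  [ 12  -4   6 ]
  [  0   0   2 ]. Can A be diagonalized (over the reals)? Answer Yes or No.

Yes

Characteristic polynomial: p(r) = r^3 - 12r + 16 = (r - 2)^2(r + 4).
r = 2 has algebraic multiplicity 2; rank(A − 2I) = 1, so geometric multiplicity = 2.
Every eigenvalue has geometric = algebraic multiplicity, so A is diagonalizable.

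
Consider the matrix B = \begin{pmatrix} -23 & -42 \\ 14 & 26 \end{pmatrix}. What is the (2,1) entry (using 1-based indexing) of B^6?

Characteristic polynomial: r^2 - 3r - 10 = (r - 5)(r + 2), so the eigenvalues are -2, 5.
r=5: eigenvector (3, -2).
r=-2: eigenvector (2, -1).
P = [[3, 2], [-2, -1]], D = diag(5, -2), P⁻¹ = [[-1, -2], [2, 3]].
B⁶ = P·diag(15625, 64)·P⁻¹ = [[-46619, -93366], [31122, 62308]].
The requested entry is 31122.

31122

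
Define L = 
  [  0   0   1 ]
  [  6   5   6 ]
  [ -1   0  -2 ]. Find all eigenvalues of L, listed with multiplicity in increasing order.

Characteristic polynomial: p(λ) = λ^3 - 3λ^2 - 9λ - 5 = (λ - 5)(λ + 1)^2.
Roots (with multiplicity): -1, -1, 5.

-1, -1, 5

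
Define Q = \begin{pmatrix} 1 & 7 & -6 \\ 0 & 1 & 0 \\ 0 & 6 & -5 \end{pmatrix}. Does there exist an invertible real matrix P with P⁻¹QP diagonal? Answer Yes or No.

Characteristic polynomial: p(r) = r^3 + 3r^2 - 9r + 5 = (r - 1)^2(r + 5).
r = 1 has algebraic multiplicity 2; rank(Q − 1I) = 2, so geometric multiplicity = 1.
Geometric multiplicity < algebraic multiplicity, so Q is not diagonalizable.

No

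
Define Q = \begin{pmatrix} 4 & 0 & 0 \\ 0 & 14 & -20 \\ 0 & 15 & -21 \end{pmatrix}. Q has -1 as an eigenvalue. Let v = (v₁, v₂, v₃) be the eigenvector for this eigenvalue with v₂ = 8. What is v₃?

6

Q + 1I = [[5, 0, 0], [0, 15, -20], [0, 15, -20]].
Solving (Q + 1I)v = 0 gives the eigenspace spanned by (0, 8, 6).
With v₂ = 8, v = (0, 8, 6), so v₃ = 6.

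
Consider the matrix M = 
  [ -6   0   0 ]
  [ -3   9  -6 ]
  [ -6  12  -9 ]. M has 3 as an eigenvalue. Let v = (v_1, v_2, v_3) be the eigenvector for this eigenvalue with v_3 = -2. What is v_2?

-2

M − 3I = [[-9, 0, 0], [-3, 6, -6], [-6, 12, -12]].
Solving (M − 3I)v = 0 gives the eigenspace spanned by (0, -2, -2).
With v_3 = -2, v = (0, -2, -2), so v_2 = -2.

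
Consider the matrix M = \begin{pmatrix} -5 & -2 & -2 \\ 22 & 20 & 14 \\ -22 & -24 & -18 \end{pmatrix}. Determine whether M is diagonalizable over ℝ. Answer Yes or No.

Yes

Characteristic polynomial: p(λ) = λ^3 + 3λ^2 - 34λ - 120 = (λ - 6)(λ + 4)(λ + 5).
All 3 eigenvalues are distinct, so M is diagonalizable.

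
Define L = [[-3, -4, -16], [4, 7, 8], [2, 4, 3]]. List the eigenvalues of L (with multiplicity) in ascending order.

-1, 3, 5

Characteristic polynomial: p(λ) = λ^3 - 7λ^2 + 7λ + 15 = (λ - 5)(λ - 3)(λ + 1).
Roots (with multiplicity): -1, 3, 5.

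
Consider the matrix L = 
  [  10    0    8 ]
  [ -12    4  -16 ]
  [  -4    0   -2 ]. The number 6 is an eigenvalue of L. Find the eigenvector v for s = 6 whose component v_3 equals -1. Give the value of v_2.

-4

L − 6I = [[4, 0, 8], [-12, -2, -16], [-4, 0, -8]].
Solving (L − 6I)v = 0 gives the eigenspace spanned by (2, -4, -1).
With v_3 = -1, v = (2, -4, -1), so v_2 = -4.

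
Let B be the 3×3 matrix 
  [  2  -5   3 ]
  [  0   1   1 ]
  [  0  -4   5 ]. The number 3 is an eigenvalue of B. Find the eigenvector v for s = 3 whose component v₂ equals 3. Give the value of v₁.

3

B − 3I = [[-1, -5, 3], [0, -2, 1], [0, -4, 2]].
Solving (B − 3I)v = 0 gives the eigenspace spanned by (3, 3, 6).
With v₂ = 3, v = (3, 3, 6), so v₁ = 3.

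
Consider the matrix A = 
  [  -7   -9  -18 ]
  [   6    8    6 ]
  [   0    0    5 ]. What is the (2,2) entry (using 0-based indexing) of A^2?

Characteristic polynomial: s^3 - 6s^2 + 3s + 10 = (s - 5)(s - 2)(s + 1), so the eigenvalues are -1, 2, 5.
s=-1: eigenvector (3, -2, 0).
s=5: eigenvector (0, -2, 1).
s=2: eigenvector (-1, 1, 0).
P = [[3, 0, -1], [-2, -2, 1], [0, 1, 0]], D = diag(-1, 5, 2), P⁻¹ = [[1, 1, 2], [0, 0, 1], [2, 3, 6]].
A² = P·diag(1, 25, 4)·P⁻¹ = [[-5, -9, -18], [6, 10, -30], [0, 0, 25]].
The requested entry is 25.

25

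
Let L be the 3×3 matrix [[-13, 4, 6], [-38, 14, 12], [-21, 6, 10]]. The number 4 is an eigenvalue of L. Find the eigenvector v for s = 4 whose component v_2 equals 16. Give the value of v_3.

12

L − 4I = [[-17, 4, 6], [-38, 10, 12], [-21, 6, 6]].
Solving (L − 4I)v = 0 gives the eigenspace spanned by (8, 16, 12).
With v_2 = 16, v = (8, 16, 12), so v_3 = 12.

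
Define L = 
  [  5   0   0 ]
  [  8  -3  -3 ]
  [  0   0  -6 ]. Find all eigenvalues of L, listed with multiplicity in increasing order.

-6, -3, 5

Characteristic polynomial: p(λ) = λ^3 + 4λ^2 - 27λ - 90 = (λ - 5)(λ + 3)(λ + 6).
Roots (with multiplicity): -6, -3, 5.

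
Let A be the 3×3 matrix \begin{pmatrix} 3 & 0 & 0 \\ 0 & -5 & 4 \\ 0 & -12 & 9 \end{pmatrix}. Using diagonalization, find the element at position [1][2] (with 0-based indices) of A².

Characteristic polynomial: t^3 - 7t^2 + 15t - 9 = (t - 3)^2(t - 1), so the eigenvalues are 1, 3, 3.
t=3: eigenvector (1, 0, 0).
t=3: eigenvector (0, 1, 2).
t=1: eigenvector (0, -2, -3).
P = [[1, 0, 0], [0, 1, -2], [0, 2, -3]], D = diag(3, 3, 1), P⁻¹ = [[1, 0, 0], [0, -3, 2], [0, -2, 1]].
A² = P·diag(9, 9, 1)·P⁻¹ = [[9, 0, 0], [0, -23, 16], [0, -48, 33]].
The requested entry is 16.

16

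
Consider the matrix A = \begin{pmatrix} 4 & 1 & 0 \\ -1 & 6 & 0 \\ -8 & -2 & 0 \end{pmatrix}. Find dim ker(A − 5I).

A − 5I = [[-1, 1, 0], [-1, 1, 0], [-8, -2, -5]].
This matrix has rank 2, so its null space has dimension 3 − 2 = 1.

1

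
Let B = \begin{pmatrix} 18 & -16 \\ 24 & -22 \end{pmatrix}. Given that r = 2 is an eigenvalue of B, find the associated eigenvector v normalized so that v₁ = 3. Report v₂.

B − 2I = [[16, -16], [24, -24]].
Solving (B − 2I)v = 0 gives the eigenspace spanned by (3, 3).
With v₁ = 3, v = (3, 3), so v₂ = 3.

3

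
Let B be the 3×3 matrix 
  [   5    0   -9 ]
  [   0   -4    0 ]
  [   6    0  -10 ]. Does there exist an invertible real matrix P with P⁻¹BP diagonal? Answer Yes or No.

Characteristic polynomial: p(λ) = λ^3 + 9λ^2 + 24λ + 16 = (λ + 1)(λ + 4)^2.
λ = -4 has algebraic multiplicity 2; rank(B + 4I) = 1, so geometric multiplicity = 2.
Every eigenvalue has geometric = algebraic multiplicity, so B is diagonalizable.

Yes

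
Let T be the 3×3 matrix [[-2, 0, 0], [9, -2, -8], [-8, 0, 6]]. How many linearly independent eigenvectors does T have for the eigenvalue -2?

1

T + 2I = [[0, 0, 0], [9, 0, -8], [-8, 0, 8]].
This matrix has rank 2, so its null space has dimension 3 − 2 = 1.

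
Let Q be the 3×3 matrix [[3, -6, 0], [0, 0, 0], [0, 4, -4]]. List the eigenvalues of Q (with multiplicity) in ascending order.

Characteristic polynomial: p(t) = t^3 + t^2 - 12t = t(t - 3)(t + 4).
Roots (with multiplicity): -4, 0, 3.

-4, 0, 3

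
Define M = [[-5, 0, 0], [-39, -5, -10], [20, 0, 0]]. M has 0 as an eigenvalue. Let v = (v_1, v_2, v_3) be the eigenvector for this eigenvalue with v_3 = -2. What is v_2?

M = [[-5, 0, 0], [-39, -5, -10], [20, 0, 0]].
Solving (M)v = 0 gives the eigenspace spanned by (0, 4, -2).
With v_3 = -2, v = (0, 4, -2), so v_2 = 4.

4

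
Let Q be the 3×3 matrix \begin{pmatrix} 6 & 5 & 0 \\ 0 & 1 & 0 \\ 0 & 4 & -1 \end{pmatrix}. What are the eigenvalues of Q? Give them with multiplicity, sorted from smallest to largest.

Characteristic polynomial: p(λ) = λ^3 - 6λ^2 - λ + 6 = (λ - 6)(λ - 1)(λ + 1).
Roots (with multiplicity): -1, 1, 6.

-1, 1, 6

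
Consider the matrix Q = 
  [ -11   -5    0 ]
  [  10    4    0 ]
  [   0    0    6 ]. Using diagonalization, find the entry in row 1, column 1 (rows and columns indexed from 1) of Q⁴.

2591

Characteristic polynomial: t^3 + t^2 - 36t - 36 = (t - 6)(t + 1)(t + 6), so the eigenvalues are -6, -1, 6.
t=-1: eigenvector (-1, 2, 0).
t=-6: eigenvector (-1, 1, 0).
t=6: eigenvector (0, 0, 1).
P = [[-1, -1, 0], [2, 1, 0], [0, 0, 1]], D = diag(-1, -6, 6), P⁻¹ = [[1, 1, 0], [-2, -1, 0], [0, 0, 1]].
Q⁴ = P·diag(1, 1296, 1296)·P⁻¹ = [[2591, 1295, 0], [-2590, -1294, 0], [0, 0, 1296]].
The requested entry is 2591.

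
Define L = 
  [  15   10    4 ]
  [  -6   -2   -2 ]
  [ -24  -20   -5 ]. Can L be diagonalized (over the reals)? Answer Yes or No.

Yes

Characteristic polynomial: p(λ) = λ^3 - 8λ^2 + 21λ - 18 = (λ - 3)^2(λ - 2).
λ = 3 has algebraic multiplicity 2; rank(L − 3I) = 1, so geometric multiplicity = 2.
Every eigenvalue has geometric = algebraic multiplicity, so L is diagonalizable.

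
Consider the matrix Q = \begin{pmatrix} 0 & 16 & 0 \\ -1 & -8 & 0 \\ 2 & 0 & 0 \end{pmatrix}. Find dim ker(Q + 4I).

Q + 4I = [[4, 16, 0], [-1, -4, 0], [2, 0, 4]].
This matrix has rank 2, so its null space has dimension 3 − 2 = 1.

1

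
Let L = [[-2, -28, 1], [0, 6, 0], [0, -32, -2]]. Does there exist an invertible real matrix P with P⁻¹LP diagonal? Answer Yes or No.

Characteristic polynomial: p(t) = t^3 - 2t^2 - 20t - 24 = (t - 6)(t + 2)^2.
t = -2 has algebraic multiplicity 2; rank(L + 2I) = 2, so geometric multiplicity = 1.
Geometric multiplicity < algebraic multiplicity, so L is not diagonalizable.

No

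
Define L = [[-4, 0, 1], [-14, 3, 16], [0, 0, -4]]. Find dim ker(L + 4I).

1

L + 4I = [[0, 0, 1], [-14, 7, 16], [0, 0, 0]].
This matrix has rank 2, so its null space has dimension 3 − 2 = 1.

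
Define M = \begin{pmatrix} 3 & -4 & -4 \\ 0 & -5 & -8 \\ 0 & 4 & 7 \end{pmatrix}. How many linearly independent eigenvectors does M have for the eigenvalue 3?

2

M − 3I = [[0, -4, -4], [0, -8, -8], [0, 4, 4]].
This matrix has rank 1, so its null space has dimension 3 − 1 = 2.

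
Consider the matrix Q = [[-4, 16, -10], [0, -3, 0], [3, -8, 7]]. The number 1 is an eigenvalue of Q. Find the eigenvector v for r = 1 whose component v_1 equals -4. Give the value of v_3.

Q − 1I = [[-5, 16, -10], [0, -4, 0], [3, -8, 6]].
Solving (Q − 1I)v = 0 gives the eigenspace spanned by (-4, 0, 2).
With v_1 = -4, v = (-4, 0, 2), so v_3 = 2.

2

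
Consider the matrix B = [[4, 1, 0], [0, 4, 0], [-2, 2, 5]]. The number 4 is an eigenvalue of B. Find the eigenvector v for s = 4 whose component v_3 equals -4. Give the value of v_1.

-2

B − 4I = [[0, 1, 0], [0, 0, 0], [-2, 2, 1]].
Solving (B − 4I)v = 0 gives the eigenspace spanned by (-2, 0, -4).
With v_3 = -4, v = (-2, 0, -4), so v_1 = -2.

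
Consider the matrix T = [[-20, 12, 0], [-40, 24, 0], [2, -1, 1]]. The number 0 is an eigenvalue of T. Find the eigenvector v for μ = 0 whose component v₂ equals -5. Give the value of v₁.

-3

T = [[-20, 12, 0], [-40, 24, 0], [2, -1, 1]].
Solving (T)v = 0 gives the eigenspace spanned by (-3, -5, 1).
With v₂ = -5, v = (-3, -5, 1), so v₁ = -3.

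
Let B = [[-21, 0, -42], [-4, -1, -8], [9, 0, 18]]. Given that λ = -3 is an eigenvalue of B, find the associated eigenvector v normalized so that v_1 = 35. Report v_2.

B + 3I = [[-18, 0, -42], [-4, 2, -8], [9, 0, 21]].
Solving (B + 3I)v = 0 gives the eigenspace spanned by (35, 10, -15).
With v_1 = 35, v = (35, 10, -15), so v_2 = 10.

10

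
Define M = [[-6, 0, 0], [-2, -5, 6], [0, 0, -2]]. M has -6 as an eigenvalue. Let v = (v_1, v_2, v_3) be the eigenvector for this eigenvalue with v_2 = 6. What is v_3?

M + 6I = [[0, 0, 0], [-2, 1, 6], [0, 0, 4]].
Solving (M + 6I)v = 0 gives the eigenspace spanned by (3, 6, 0).
With v_2 = 6, v = (3, 6, 0), so v_3 = 0.

0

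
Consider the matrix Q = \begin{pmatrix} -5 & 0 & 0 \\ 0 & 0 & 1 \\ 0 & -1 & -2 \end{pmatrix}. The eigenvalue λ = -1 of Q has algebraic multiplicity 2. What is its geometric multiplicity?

1

Q + 1I = [[-4, 0, 0], [0, 1, 1], [0, -1, -1]].
This matrix has rank 2, so its null space has dimension 3 − 2 = 1.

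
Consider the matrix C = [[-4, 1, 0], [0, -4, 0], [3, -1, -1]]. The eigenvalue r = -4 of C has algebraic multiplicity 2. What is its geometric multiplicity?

1

C + 4I = [[0, 1, 0], [0, 0, 0], [3, -1, 3]].
This matrix has rank 2, so its null space has dimension 3 − 2 = 1.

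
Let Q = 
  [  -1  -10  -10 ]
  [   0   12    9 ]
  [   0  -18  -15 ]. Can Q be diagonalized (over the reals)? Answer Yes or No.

Characteristic polynomial: p(μ) = μ^3 + 4μ^2 - 15μ - 18 = (μ - 3)(μ + 1)(μ + 6).
All 3 eigenvalues are distinct, so Q is diagonalizable.

Yes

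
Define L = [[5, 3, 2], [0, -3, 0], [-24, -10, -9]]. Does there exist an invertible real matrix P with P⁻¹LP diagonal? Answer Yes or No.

Characteristic polynomial: p(λ) = λ^3 + 7λ^2 + 15λ + 9 = (λ + 1)(λ + 3)^2.
λ = -3 has algebraic multiplicity 2; rank(L + 3I) = 2, so geometric multiplicity = 1.
Geometric multiplicity < algebraic multiplicity, so L is not diagonalizable.

No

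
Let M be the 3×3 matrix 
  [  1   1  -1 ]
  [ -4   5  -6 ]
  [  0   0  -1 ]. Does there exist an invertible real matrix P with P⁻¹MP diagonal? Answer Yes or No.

No

Characteristic polynomial: p(t) = t^3 - 5t^2 + 3t + 9 = (t - 3)^2(t + 1).
t = 3 has algebraic multiplicity 2; rank(M − 3I) = 2, so geometric multiplicity = 1.
Geometric multiplicity < algebraic multiplicity, so M is not diagonalizable.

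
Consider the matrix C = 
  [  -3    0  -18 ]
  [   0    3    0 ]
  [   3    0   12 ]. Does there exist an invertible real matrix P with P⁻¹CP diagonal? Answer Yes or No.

Yes

Characteristic polynomial: p(s) = s^3 - 12s^2 + 45s - 54 = (s - 6)(s - 3)^2.
s = 3 has algebraic multiplicity 2; rank(C − 3I) = 1, so geometric multiplicity = 2.
Every eigenvalue has geometric = algebraic multiplicity, so C is diagonalizable.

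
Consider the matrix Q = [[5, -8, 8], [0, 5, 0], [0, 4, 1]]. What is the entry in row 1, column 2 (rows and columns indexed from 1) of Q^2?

Characteristic polynomial: λ^3 - 11λ^2 + 35λ - 25 = (λ - 5)^2(λ - 1), so the eigenvalues are 1, 5, 5.
λ=1: eigenvector (-2, 0, 1).
λ=5: eigenvector (-2, 1, 1).
λ=5: eigenvector (1, 0, 0).
P = [[-2, -2, 1], [0, 1, 0], [1, 1, 0]], D = diag(1, 5, 5), P⁻¹ = [[0, -1, 1], [0, 1, 0], [1, 0, 2]].
Q² = P·diag(1, 25, 25)·P⁻¹ = [[25, -48, 48], [0, 25, 0], [0, 24, 1]].
The requested entry is -48.

-48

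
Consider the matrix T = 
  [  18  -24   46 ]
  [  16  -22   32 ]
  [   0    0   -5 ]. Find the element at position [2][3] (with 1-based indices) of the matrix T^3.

896

Characteristic polynomial: s^3 + 9s^2 + 8s - 60 = (s - 2)(s + 5)(s + 6), so the eigenvalues are -6, -5, 2.
s=2: eigenvector (3, 2, 0).
s=-6: eigenvector (1, 1, 0).
s=-5: eigenvector (-2, 0, 1).
P = [[3, 1, -2], [2, 1, 0], [0, 0, 1]], D = diag(2, -6, -5), P⁻¹ = [[1, -1, 2], [-2, 3, -4], [0, 0, 1]].
T³ = P·diag(8, -216, -125)·P⁻¹ = [[456, -672, 1162], [448, -664, 896], [0, 0, -125]].
The requested entry is 896.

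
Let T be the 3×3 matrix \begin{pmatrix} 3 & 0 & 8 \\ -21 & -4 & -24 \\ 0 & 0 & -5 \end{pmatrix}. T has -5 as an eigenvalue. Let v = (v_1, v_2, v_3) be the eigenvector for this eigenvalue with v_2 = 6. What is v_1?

T + 5I = [[8, 0, 8], [-21, 1, -24], [0, 0, 0]].
Solving (T + 5I)v = 0 gives the eigenspace spanned by (-2, 6, 2).
With v_2 = 6, v = (-2, 6, 2), so v_1 = -2.

-2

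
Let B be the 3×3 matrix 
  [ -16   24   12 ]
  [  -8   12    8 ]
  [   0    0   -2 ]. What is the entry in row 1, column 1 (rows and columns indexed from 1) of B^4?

1024

Characteristic polynomial: s^3 + 6s^2 + 8s = s(s + 2)(s + 4), so the eigenvalues are -4, -2, 0.
s=-4: eigenvector (2, 1, 0).
s=0: eigenvector (-3, -2, 0).
s=-2: eigenvector (-6, -4, 1).
P = [[2, -3, -6], [1, -2, -4], [0, 0, 1]], D = diag(-4, 0, -2), P⁻¹ = [[2, -3, 0], [1, -2, -2], [0, 0, 1]].
B⁴ = P·diag(256, 0, 16)·P⁻¹ = [[1024, -1536, -96], [512, -768, -64], [0, 0, 16]].
The requested entry is 1024.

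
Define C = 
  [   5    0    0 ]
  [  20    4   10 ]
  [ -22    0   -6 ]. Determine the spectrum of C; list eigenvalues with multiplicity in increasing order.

-6, 4, 5

Characteristic polynomial: p(r) = r^3 - 3r^2 - 34r + 120 = (r - 5)(r - 4)(r + 6).
Roots (with multiplicity): -6, 4, 5.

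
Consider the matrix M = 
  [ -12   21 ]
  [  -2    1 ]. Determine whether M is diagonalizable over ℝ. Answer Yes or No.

Characteristic polynomial: p(t) = t^2 + 11t + 30 = (t + 5)(t + 6).
All 2 eigenvalues are distinct, so M is diagonalizable.

Yes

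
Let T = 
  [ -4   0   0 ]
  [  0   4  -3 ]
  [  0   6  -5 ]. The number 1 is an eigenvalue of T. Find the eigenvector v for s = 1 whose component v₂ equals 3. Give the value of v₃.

3

T − 1I = [[-5, 0, 0], [0, 3, -3], [0, 6, -6]].
Solving (T − 1I)v = 0 gives the eigenspace spanned by (0, 3, 3).
With v₂ = 3, v = (0, 3, 3), so v₃ = 3.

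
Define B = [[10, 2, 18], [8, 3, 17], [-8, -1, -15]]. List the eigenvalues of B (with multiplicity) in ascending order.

-6, 2, 2

Characteristic polynomial: p(s) = s^3 + 2s^2 - 20s + 24 = (s - 2)^2(s + 6).
Roots (with multiplicity): -6, 2, 2.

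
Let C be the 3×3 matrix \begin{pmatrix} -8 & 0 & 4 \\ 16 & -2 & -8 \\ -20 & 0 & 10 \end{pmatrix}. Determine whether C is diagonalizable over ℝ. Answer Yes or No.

Yes

Characteristic polynomial: p(s) = s^3 - 4s = s(s - 2)(s + 2).
All 3 eigenvalues are distinct, so C is diagonalizable.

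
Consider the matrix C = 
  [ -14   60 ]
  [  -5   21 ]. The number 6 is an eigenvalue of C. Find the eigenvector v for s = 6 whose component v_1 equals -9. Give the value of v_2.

C − 6I = [[-20, 60], [-5, 15]].
Solving (C − 6I)v = 0 gives the eigenspace spanned by (-9, -3).
With v_1 = -9, v = (-9, -3), so v_2 = -3.

-3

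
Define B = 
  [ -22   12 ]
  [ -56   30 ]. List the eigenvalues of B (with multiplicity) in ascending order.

2, 6

Characteristic polynomial: p(μ) = μ^2 - 8μ + 12 = (μ - 6)(μ - 2).
Roots (with multiplicity): 2, 6.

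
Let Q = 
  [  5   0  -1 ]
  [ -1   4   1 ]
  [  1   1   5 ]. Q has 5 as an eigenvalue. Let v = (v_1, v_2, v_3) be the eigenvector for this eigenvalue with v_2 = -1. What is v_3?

Q − 5I = [[0, 0, -1], [-1, -1, 1], [1, 1, 0]].
Solving (Q − 5I)v = 0 gives the eigenspace spanned by (1, -1, 0).
With v_2 = -1, v = (1, -1, 0), so v_3 = 0.

0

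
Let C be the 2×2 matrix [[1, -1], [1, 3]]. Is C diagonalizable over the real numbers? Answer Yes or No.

Characteristic polynomial: p(μ) = μ^2 - 4μ + 4 = (μ - 2)^2.
μ = 2 has algebraic multiplicity 2; rank(C − 2I) = 1, so geometric multiplicity = 1.
Geometric multiplicity < algebraic multiplicity, so C is not diagonalizable.

No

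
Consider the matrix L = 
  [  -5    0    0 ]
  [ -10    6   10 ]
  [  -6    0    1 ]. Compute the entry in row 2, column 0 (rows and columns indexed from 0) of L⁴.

Characteristic polynomial: r^3 - 2r^2 - 29r + 30 = (r - 6)(r - 1)(r + 5), so the eigenvalues are -5, 1, 6.
r=-5: eigenvector (1, 0, 1).
r=6: eigenvector (0, 1, 0).
r=1: eigenvector (0, -2, 1).
P = [[1, 0, 0], [0, 1, -2], [1, 0, 1]], D = diag(-5, 6, 1), P⁻¹ = [[1, 0, 0], [-2, 1, 2], [-1, 0, 1]].
L⁴ = P·diag(625, 1296, 1)·P⁻¹ = [[625, 0, 0], [-2590, 1296, 2590], [624, 0, 1]].
The requested entry is 624.

624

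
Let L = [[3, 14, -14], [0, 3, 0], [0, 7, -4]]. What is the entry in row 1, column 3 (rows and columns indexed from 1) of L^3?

-182

Characteristic polynomial: λ^3 - 2λ^2 - 15λ + 36 = (λ - 3)^2(λ + 4), so the eigenvalues are -4, 3, 3.
λ=3: eigenvector (1, 0, 0).
λ=3: eigenvector (2, 1, 1).
λ=-4: eigenvector (2, 0, 1).
P = [[1, 2, 2], [0, 1, 0], [0, 1, 1]], D = diag(3, 3, -4), P⁻¹ = [[1, 0, -2], [0, 1, 0], [0, -1, 1]].
L³ = P·diag(27, 27, -64)·P⁻¹ = [[27, 182, -182], [0, 27, 0], [0, 91, -64]].
The requested entry is -182.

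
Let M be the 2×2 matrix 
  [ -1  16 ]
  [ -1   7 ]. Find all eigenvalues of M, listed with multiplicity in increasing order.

Characteristic polynomial: p(t) = t^2 - 6t + 9 = (t - 3)^2.
Roots (with multiplicity): 3, 3.

3, 3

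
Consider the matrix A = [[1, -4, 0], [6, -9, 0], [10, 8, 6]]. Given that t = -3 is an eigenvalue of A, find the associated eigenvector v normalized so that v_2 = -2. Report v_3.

A + 3I = [[4, -4, 0], [6, -6, 0], [10, 8, 9]].
Solving (A + 3I)v = 0 gives the eigenspace spanned by (-2, -2, 4).
With v_2 = -2, v = (-2, -2, 4), so v_3 = 4.

4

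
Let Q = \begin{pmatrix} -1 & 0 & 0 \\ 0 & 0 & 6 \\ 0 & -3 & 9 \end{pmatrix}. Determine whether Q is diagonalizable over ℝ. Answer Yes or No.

Characteristic polynomial: p(s) = s^3 - 8s^2 + 9s + 18 = (s - 6)(s - 3)(s + 1).
All 3 eigenvalues are distinct, so Q is diagonalizable.

Yes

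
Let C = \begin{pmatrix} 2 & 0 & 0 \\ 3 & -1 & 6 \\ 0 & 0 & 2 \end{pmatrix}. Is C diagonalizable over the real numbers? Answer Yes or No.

Yes

Characteristic polynomial: p(t) = t^3 - 3t^2 + 4 = (t - 2)^2(t + 1).
t = 2 has algebraic multiplicity 2; rank(C − 2I) = 1, so geometric multiplicity = 2.
Every eigenvalue has geometric = algebraic multiplicity, so C is diagonalizable.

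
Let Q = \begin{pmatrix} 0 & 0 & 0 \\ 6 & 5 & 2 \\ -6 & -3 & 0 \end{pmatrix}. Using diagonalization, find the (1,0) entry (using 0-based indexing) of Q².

Characteristic polynomial: λ^3 - 5λ^2 + 6λ = λ(λ - 3)(λ - 2), so the eigenvalues are 0, 2, 3.
λ=0: eigenvector (1, -2, 2).
λ=3: eigenvector (0, 1, -1).
λ=2: eigenvector (0, -2, 3).
P = [[1, 0, 0], [-2, 1, -2], [2, -1, 3]], D = diag(0, 3, 2), P⁻¹ = [[1, 0, 0], [2, 3, 2], [0, 1, 1]].
Q² = P·diag(0, 9, 4)·P⁻¹ = [[0, 0, 0], [18, 19, 10], [-18, -15, -6]].
The requested entry is 18.

18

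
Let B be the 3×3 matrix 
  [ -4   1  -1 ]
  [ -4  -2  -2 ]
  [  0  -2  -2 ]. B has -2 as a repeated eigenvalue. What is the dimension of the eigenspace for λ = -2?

B + 2I = [[-2, 1, -1], [-4, 0, -2], [0, -2, 0]].
This matrix has rank 2, so its null space has dimension 3 − 2 = 1.

1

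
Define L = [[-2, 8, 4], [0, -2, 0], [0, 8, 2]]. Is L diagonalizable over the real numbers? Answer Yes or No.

Characteristic polynomial: p(s) = s^3 + 2s^2 - 4s - 8 = (s - 2)(s + 2)^2.
s = -2 has algebraic multiplicity 2; rank(L + 2I) = 1, so geometric multiplicity = 2.
Every eigenvalue has geometric = algebraic multiplicity, so L is diagonalizable.

Yes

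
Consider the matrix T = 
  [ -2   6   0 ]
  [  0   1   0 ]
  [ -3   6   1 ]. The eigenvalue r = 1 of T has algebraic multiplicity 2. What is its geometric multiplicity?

T − 1I = [[-3, 6, 0], [0, 0, 0], [-3, 6, 0]].
This matrix has rank 1, so its null space has dimension 3 − 1 = 2.

2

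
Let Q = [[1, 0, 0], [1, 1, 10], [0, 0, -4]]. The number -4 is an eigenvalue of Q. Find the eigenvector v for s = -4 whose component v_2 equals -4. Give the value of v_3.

Q + 4I = [[5, 0, 0], [1, 5, 10], [0, 0, 0]].
Solving (Q + 4I)v = 0 gives the eigenspace spanned by (0, -4, 2).
With v_2 = -4, v = (0, -4, 2), so v_3 = 2.

2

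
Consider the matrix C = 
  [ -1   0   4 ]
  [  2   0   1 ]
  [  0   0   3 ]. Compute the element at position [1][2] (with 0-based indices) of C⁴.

83

Characteristic polynomial: r^3 - 2r^2 - 3r = r(r - 3)(r + 1), so the eigenvalues are -1, 0, 3.
r=0: eigenvector (0, 1, 0).
r=-1: eigenvector (1, -2, 0).
r=3: eigenvector (1, 1, 1).
P = [[0, 1, 1], [1, -2, 1], [0, 0, 1]], D = diag(0, -1, 3), P⁻¹ = [[2, 1, -3], [1, 0, -1], [0, 0, 1]].
C⁴ = P·diag(0, 1, 81)·P⁻¹ = [[1, 0, 80], [-2, 0, 83], [0, 0, 81]].
The requested entry is 83.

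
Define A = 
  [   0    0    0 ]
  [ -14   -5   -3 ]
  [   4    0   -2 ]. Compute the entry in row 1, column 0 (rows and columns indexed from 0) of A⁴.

Characteristic polynomial: t^3 + 7t^2 + 10t = t(t + 2)(t + 5), so the eigenvalues are -5, -2, 0.
t=-5: eigenvector (0, 1, 0).
t=0: eigenvector (1, -4, 2).
t=-2: eigenvector (0, -1, 1).
P = [[0, 1, 0], [1, -4, -1], [0, 2, 1]], D = diag(-5, 0, -2), P⁻¹ = [[2, 1, 1], [1, 0, 0], [-2, 0, 1]].
A⁴ = P·diag(625, 0, 16)·P⁻¹ = [[0, 0, 0], [1282, 625, 609], [-32, 0, 16]].
The requested entry is 1282.

1282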